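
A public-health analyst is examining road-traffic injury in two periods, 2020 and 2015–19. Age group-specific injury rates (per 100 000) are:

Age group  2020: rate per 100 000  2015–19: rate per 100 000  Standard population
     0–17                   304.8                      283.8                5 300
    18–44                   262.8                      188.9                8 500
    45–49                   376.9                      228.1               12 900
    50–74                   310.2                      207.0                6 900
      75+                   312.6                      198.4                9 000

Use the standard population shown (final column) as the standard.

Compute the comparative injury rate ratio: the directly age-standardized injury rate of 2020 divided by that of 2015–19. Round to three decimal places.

Standard total = 42 600; weights = 0.1244, 0.1995, 0.3028, 0.1620, 0.2113.
2020: 0.1244×304.8 + 0.1995×262.8 + 0.3028×376.9 + 0.1620×310.2 + 0.2113×312.6 = 320.7754 per 100 000.
2015–19: 0.1244×283.8 + 0.1995×188.9 + 0.3028×228.1 + 0.1620×207.0 + 0.2113×198.4 = 217.5160 per 100 000.
Ratio = 320.7754 ÷ 217.5160 = 1.47472.

1.475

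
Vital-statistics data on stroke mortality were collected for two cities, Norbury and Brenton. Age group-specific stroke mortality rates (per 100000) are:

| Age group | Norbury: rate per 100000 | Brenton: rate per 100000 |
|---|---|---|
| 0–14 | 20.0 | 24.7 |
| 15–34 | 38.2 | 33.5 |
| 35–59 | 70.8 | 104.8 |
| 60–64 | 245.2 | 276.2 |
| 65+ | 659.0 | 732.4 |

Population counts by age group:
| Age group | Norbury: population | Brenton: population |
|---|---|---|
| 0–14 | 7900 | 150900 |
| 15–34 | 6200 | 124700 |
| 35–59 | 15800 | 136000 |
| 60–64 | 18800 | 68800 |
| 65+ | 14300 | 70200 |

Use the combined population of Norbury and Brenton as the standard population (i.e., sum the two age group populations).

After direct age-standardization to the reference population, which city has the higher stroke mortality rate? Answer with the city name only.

Brenton

Combined standard total = 613600; weights = 0.2588, 0.2133, 0.2474, 0.1428, 0.1377.
Norbury: 0.2588×20.0 + 0.2133×38.2 + 0.2474×70.8 + 0.1428×245.2 + 0.1377×659.0 = 156.5985 per 100000.
Brenton: 0.2588×24.7 + 0.2133×33.5 + 0.2474×104.8 + 0.1428×276.2 + 0.1377×732.4 = 179.7573 per 100000.
The crude rates (246.78 vs 168.13) would put Norbury higher, but that reflects its age composition; once standardized to a common age structure, Brenton has the higher underlying rate.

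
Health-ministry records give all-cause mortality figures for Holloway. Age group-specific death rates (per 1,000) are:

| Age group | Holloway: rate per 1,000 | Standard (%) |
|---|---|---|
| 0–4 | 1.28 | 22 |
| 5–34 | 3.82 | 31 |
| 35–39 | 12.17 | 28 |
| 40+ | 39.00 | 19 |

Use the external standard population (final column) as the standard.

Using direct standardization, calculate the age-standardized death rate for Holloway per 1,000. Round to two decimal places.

12.28

Standard weights: 0.22, 0.31, 0.28, 0.19.
Standardized rate: 0.2200×1.28 + 0.3100×3.82 + 0.2800×12.17 + 0.1900×39.00 = 12.2834 per 1,000.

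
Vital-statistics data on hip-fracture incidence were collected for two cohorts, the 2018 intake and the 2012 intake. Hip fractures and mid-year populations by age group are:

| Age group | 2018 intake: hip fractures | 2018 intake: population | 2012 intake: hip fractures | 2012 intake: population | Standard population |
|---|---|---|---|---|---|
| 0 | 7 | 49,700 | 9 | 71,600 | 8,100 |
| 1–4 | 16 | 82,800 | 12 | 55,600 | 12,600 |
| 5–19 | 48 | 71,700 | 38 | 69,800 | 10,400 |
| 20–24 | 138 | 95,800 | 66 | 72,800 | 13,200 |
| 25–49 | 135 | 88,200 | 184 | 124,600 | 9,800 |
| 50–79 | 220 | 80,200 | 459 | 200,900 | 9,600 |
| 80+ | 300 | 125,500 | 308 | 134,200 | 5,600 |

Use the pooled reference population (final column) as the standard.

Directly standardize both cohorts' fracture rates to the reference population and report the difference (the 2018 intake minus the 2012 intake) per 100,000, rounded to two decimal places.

Age-specific rates per 100,000 for the 2018 intake: 14.08, 19.32, 66.95, 144.05, 153.06, 274.31, 239.04.
For the 2012 intake: 12.57, 21.58, 54.44, 90.66, 147.67, 228.47, 229.51.
Standard total = 69,300; weights = 0.1169, 0.1818, 0.1501, 0.1905, 0.1414, 0.1385, 0.0808.
The 2018 intake: 0.1169×14.08 + 0.1818×19.32 + 0.1501×66.95 + 0.1905×144.05 + 0.1414×153.06 + 0.1385×274.31 + 0.0808×239.04 = 121.6064 per 100,000.
The 2012 intake: 0.1169×12.57 + 0.1818×21.58 + 0.1501×54.44 + 0.1905×90.66 + 0.1414×147.67 + 0.1385×228.47 + 0.0808×229.51 = 101.9108 per 100,000.
Difference = 121.6064 − 101.9108 = 19.6956.

19.70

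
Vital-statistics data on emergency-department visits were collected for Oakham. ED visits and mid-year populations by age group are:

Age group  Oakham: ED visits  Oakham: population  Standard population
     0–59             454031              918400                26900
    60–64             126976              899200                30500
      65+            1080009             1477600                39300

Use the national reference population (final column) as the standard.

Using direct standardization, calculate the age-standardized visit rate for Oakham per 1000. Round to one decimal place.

Age-specific rates per 1000 for Oakham: 494.372, 141.210, 730.921.
Standard total = 96700; weights = 0.2782, 0.3154, 0.4064.
Standardized rate: 0.2782×494.372 + 0.3154×141.210 + 0.4064×730.921 = 479.1179 per 1000.

479.1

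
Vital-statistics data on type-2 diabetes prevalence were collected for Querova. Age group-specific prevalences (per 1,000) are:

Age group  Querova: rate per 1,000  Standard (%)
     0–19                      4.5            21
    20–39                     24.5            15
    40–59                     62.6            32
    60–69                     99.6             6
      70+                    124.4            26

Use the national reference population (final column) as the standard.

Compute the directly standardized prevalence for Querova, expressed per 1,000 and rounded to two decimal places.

Standard weights: 0.21, 0.15, 0.32, 0.06, 0.26.
Standardized rate: 0.2100×4.5 + 0.1500×24.5 + 0.3200×62.6 + 0.0600×99.6 + 0.2600×124.4 = 62.9720 per 1,000.

62.97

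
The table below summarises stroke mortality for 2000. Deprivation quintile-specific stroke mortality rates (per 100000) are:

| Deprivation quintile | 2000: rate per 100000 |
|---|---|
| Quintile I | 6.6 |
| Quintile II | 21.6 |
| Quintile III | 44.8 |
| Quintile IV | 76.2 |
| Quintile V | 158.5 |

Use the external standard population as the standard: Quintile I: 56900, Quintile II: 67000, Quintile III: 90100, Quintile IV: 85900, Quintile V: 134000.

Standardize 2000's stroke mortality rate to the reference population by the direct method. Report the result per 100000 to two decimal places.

77.54

Standard total = 433900; weights = 0.1311, 0.1544, 0.2077, 0.1980, 0.3088.
Standardized rate: 0.1311×6.6 + 0.1544×21.6 + 0.2077×44.8 + 0.1980×76.2 + 0.3088×158.5 = 77.5381 per 100000.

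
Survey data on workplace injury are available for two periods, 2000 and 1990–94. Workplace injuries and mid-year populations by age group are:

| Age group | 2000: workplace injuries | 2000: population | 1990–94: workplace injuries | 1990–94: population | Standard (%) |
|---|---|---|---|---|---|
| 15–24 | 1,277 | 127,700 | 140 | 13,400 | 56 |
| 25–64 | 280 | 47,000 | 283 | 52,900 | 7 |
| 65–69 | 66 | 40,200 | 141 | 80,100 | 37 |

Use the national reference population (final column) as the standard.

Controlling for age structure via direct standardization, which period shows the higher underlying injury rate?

1990–94

Age-specific rates per 10,000 for 2000: 100.00, 59.57, 16.42.
For 1990–94: 104.48, 53.50, 17.60.
Standard weights: 0.56, 0.07, 0.37.
2000: 0.5600×100.00 + 0.0700×59.57 + 0.3700×16.42 = 66.2448 per 10,000.
1990–94: 0.5600×104.48 + 0.0700×53.50 + 0.3700×17.60 = 68.7654 per 10,000.
The crude rates (75.52 vs 38.52) would put 2000 higher, but that reflects its age composition; once standardized to a common age structure, 1990–94 has the higher underlying rate.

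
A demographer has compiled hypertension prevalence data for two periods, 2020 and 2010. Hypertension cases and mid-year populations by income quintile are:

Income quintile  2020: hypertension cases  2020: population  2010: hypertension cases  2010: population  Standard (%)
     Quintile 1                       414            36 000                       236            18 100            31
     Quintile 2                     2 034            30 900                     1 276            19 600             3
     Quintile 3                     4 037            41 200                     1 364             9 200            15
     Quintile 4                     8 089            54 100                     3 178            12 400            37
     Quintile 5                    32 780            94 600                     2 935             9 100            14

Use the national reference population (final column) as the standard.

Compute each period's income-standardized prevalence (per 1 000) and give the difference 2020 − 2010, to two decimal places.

Income-specific rates per 1 000 for 2020: 11.500, 65.825, 97.985, 149.519, 346.512.
For 2010: 13.039, 65.102, 148.261, 256.290, 322.527.
Standard weights: 0.31, 0.03, 0.15, 0.37, 0.14.
2020: 0.3100×11.500 + 0.0300×65.825 + 0.1500×97.985 + 0.3700×149.519 + 0.1400×346.512 = 124.0714 per 1 000.
2010: 0.3100×13.039 + 0.0300×65.102 + 0.1500×148.261 + 0.3700×256.290 + 0.1400×322.527 = 168.2154 per 1 000.
Difference = 124.0714 − 168.2154 = -44.1441.

-44.14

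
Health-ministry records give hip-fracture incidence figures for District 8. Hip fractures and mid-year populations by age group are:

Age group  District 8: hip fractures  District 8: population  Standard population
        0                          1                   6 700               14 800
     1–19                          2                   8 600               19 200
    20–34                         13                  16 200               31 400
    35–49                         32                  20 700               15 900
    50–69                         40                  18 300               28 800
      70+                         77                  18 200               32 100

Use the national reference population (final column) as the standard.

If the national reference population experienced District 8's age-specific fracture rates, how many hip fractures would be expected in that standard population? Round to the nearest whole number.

Age-specific rates per 100 000 for District 8: 14.93, 23.26, 80.25, 154.59, 218.58, 423.08.
Expected hip fractures = Σ (standard pop × age-specific rate ÷ 100 000)
= 14 800×14.93/100 000 + 19 200×23.26/100 000 + 31 400×80.25/100 000 + 15 900×154.59/100 000 + 28 800×218.58/100 000 + 32 100×423.08/100 000
= 2.21 + 4.47 + 25.20 + 24.58 + 62.95 + 135.81 = 255.21.

255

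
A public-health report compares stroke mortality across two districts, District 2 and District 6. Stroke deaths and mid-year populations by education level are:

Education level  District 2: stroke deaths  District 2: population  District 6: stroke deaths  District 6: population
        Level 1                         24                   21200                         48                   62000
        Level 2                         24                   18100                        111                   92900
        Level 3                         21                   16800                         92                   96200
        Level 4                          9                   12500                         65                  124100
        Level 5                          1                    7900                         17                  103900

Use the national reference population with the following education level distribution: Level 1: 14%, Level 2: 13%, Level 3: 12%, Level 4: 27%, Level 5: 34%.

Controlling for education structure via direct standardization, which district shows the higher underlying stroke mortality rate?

District 2

Education-specific rates per 100000 for District 2: 113.21, 132.60, 125.00, 72.00, 12.66.
For District 6: 77.42, 119.48, 95.63, 52.38, 16.36.
Standard weights: 0.14, 0.13, 0.12, 0.27, 0.34.
District 2: 0.1400×113.21 + 0.1300×132.60 + 0.1200×125.00 + 0.2700×72.00 + 0.3400×12.66 = 71.8304 per 100000.
District 6: 0.1400×77.42 + 0.1300×119.48 + 0.1200×95.63 + 0.2700×52.38 + 0.3400×16.36 = 57.5525 per 100000.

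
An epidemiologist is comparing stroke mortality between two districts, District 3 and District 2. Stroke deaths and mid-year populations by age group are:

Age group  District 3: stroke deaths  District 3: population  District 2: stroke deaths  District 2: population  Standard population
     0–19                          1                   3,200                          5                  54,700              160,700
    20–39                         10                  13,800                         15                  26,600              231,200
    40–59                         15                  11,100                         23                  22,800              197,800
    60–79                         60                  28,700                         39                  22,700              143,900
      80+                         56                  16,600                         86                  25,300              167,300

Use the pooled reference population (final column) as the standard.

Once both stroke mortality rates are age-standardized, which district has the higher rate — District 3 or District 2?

Age-specific rates per 100,000 for District 3: 31.25, 72.46, 135.14, 209.06, 337.35.
For District 2: 9.14, 56.39, 100.88, 171.81, 339.92.
Standard total = 900,900; weights = 0.1784, 0.2566, 0.2196, 0.1597, 0.1857.
District 3: 0.1784×31.25 + 0.2566×72.46 + 0.2196×135.14 + 0.1597×209.06 + 0.1857×337.35 = 149.8806 per 100,000.
District 2: 0.1784×9.14 + 0.2566×56.39 + 0.2196×100.88 + 0.1597×171.81 + 0.1857×339.92 = 128.8175 per 100,000.

District 3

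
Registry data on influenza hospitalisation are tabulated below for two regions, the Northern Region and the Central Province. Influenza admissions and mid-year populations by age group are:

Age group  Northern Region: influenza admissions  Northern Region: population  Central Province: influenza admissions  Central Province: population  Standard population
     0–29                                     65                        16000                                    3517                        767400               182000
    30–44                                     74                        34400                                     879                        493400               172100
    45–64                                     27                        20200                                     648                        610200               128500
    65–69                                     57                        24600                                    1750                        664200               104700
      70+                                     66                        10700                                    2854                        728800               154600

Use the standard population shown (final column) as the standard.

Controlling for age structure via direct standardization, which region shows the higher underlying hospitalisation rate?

Age-specific rates per 100000 for the Northern Region: 406.25, 215.12, 133.66, 231.71, 616.82.
For the Central Province: 458.30, 178.15, 106.19, 263.47, 391.60.
Standard total = 741900; weights = 0.2453, 0.2320, 0.1732, 0.1411, 0.2084.
The Northern Region: 0.2453×406.25 + 0.2320×215.12 + 0.1732×133.66 + 0.1411×231.71 + 0.2084×616.82 = 333.9470 per 100000.
The Central Province: 0.2453×458.30 + 0.2320×178.15 + 0.1732×106.19 + 0.1411×263.47 + 0.2084×391.60 = 290.9344 per 100000.
The crude rates (272.90 vs 295.59) would put the Central Province higher, but that reflects its age composition; once standardized to a common age structure, the Northern Region has the higher underlying rate.

Northern Region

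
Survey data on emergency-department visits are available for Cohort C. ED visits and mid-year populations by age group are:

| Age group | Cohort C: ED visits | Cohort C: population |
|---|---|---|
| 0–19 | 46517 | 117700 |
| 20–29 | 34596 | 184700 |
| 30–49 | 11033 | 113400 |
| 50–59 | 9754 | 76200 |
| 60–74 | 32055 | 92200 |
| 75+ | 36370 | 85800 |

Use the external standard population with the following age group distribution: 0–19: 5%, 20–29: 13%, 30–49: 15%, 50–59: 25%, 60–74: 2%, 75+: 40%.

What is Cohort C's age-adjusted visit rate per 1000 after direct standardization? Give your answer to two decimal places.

267.22

Age-specific rates per 1000 for Cohort C: 395.217, 187.309, 97.293, 128.005, 347.668, 423.893.
Standard weights: 0.05, 0.13, 0.15, 0.25, 0.02, 0.40.
Standardized rate: 0.0500×395.217 + 0.1300×187.309 + 0.1500×97.293 + 0.2500×128.005 + 0.0200×347.668 + 0.4000×423.893 = 267.2167 per 1000.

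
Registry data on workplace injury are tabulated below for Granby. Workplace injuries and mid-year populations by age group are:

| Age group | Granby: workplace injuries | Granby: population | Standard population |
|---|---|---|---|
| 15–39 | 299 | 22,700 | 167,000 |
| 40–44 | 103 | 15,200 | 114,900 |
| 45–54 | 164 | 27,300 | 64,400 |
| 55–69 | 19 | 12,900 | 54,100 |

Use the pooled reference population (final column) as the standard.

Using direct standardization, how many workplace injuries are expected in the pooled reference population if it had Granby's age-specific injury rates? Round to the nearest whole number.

3445

Age-specific rates per 10,000 for Granby: 131.72, 67.76, 60.07, 14.73.
Expected workplace injuries = Σ (standard pop × age-specific rate ÷ 10,000)
= 167,000×131.72/10,000 + 114,900×67.76/10,000 + 64,400×60.07/10,000 + 54,100×14.73/10,000
= 2199.69 + 778.60 + 386.87 + 79.68 = 3444.84.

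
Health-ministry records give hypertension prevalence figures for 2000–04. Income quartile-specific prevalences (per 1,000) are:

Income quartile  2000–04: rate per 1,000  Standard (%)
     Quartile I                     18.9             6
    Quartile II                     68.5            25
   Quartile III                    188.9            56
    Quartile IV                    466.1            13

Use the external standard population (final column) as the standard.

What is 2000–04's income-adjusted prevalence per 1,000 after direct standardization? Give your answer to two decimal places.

Standard weights: 0.06, 0.25, 0.56, 0.13.
Standardized rate: 0.0600×18.9 + 0.2500×68.5 + 0.5600×188.9 + 0.1300×466.1 = 184.6360 per 1,000.

184.64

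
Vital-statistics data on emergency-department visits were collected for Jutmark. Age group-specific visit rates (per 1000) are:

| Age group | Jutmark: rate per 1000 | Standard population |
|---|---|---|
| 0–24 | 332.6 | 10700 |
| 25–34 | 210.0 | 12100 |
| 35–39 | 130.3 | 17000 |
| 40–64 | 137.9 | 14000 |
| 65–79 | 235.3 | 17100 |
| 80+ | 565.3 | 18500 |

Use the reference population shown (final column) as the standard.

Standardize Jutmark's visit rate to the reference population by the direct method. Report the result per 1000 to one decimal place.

Standard total = 89400; weights = 0.1197, 0.1353, 0.1902, 0.1566, 0.1913, 0.2069.
Standardized rate: 0.1197×332.6 + 0.1353×210.0 + 0.1902×130.3 + 0.1566×137.9 + 0.1913×235.3 + 0.2069×565.3 = 276.5906 per 1000.

276.6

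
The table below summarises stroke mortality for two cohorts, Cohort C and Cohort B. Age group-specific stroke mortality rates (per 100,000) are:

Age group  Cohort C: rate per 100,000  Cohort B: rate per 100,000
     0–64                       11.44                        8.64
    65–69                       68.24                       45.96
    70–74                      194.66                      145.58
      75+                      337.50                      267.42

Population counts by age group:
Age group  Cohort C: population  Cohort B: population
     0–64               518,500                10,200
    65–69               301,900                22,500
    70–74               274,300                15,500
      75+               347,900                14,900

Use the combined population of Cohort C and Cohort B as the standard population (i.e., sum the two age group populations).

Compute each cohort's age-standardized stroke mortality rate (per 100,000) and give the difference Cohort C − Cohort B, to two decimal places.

32.12

Combined standard total = 1,505,700; weights = 0.3511, 0.2154, 0.1925, 0.2410.
Cohort C: 0.3511×11.44 + 0.2154×68.24 + 0.1925×194.66 + 0.2410×337.50 = 137.5060 per 100,000.
Cohort B: 0.3511×8.64 + 0.2154×45.96 + 0.1925×145.58 + 0.2410×267.42 = 105.3905 per 100,000.
Difference = 137.5060 − 105.3905 = 32.1156.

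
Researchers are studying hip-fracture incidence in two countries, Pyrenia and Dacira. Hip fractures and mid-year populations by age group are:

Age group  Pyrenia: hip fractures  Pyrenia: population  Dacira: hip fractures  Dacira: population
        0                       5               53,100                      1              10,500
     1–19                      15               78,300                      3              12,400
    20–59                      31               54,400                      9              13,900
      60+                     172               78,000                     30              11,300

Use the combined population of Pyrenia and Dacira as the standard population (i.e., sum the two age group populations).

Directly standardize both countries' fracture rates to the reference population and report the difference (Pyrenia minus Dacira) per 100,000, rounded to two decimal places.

Age-specific rates per 100,000 for Pyrenia: 9.42, 19.16, 56.99, 220.51.
For Dacira: 9.52, 24.19, 64.75, 265.49.
Combined standard total = 311,900; weights = 0.2039, 0.2908, 0.2190, 0.2863.
Pyrenia: 0.2039×9.42 + 0.2908×19.16 + 0.2190×56.99 + 0.2863×220.51 = 83.1045 per 100,000.
Dacira: 0.2039×9.52 + 0.2908×24.19 + 0.2190×64.75 + 0.2863×265.49 = 99.1675 per 100,000.
Difference = 83.1045 − 99.1675 = -16.0629.

-16.06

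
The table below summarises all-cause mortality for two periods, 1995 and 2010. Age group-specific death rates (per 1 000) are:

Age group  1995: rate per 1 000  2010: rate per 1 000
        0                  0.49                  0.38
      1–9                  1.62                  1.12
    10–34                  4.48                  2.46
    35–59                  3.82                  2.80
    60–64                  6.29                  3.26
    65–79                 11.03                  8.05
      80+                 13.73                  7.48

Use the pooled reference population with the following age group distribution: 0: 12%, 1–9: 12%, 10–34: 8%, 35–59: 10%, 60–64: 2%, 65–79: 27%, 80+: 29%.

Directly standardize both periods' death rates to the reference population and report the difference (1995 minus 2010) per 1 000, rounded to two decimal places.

3.01

Standard weights: 0.12, 0.12, 0.08, 0.10, 0.02, 0.27, 0.29.
1995: 0.1200×0.49 + 0.1200×1.62 + 0.0800×4.48 + 0.1000×3.82 + 0.0200×6.29 + 0.2700×11.03 + 0.2900×13.73 = 8.0792 per 1 000.
2010: 0.1200×0.38 + 0.1200×1.12 + 0.0800×2.46 + 0.1000×2.80 + 0.0200×3.26 + 0.2700×8.05 + 0.2900×7.48 = 5.0647 per 1 000.
Difference = 8.0792 − 5.0647 = 3.0145.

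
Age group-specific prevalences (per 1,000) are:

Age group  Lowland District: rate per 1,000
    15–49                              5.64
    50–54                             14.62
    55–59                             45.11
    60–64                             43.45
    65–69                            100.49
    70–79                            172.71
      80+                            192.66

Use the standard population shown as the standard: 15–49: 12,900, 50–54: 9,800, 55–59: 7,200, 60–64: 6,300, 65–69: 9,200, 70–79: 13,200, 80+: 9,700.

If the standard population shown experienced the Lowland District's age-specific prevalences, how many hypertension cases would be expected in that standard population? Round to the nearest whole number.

5888

Expected hypertension cases = Σ (standard pop × age-specific rate ÷ 1,000)
= 12,900×5.64/1,000 + 9,800×14.62/1,000 + 7,200×45.11/1,000 + 6,300×43.45/1,000 + 9,200×100.49/1,000 + 13,200×172.71/1,000 + 9,700×192.66/1,000
= 72.76 + 143.28 + 324.79 + 273.74 + 924.51 + 2279.77 + 1868.80 = 5887.64.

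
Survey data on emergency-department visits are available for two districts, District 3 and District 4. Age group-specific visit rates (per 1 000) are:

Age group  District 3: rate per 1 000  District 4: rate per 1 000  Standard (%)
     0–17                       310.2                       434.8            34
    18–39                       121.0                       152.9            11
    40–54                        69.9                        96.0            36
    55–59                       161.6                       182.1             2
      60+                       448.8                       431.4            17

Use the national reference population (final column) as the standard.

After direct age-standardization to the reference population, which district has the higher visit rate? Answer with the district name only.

District 4

Standard weights: 0.34, 0.11, 0.36, 0.02, 0.17.
District 3: 0.3400×310.2 + 0.1100×121.0 + 0.3600×69.9 + 0.0200×161.6 + 0.1700×448.8 = 223.4700 per 1 000.
District 4: 0.3400×434.8 + 0.1100×152.9 + 0.3600×96.0 + 0.0200×182.1 + 0.1700×431.4 = 276.1910 per 1 000.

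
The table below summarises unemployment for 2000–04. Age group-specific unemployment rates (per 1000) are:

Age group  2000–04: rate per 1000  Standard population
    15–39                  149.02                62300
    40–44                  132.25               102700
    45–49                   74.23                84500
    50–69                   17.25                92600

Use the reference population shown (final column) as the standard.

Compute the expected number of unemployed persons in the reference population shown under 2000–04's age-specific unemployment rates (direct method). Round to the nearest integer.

Expected unemployed persons = Σ (standard pop × age-specific rate ÷ 1000)
= 62300×149.02/1000 + 102700×132.25/1000 + 84500×74.23/1000 + 92600×17.25/1000
= 9283.95 + 13582.08 + 6272.44 + 1597.35 = 30735.81.

30736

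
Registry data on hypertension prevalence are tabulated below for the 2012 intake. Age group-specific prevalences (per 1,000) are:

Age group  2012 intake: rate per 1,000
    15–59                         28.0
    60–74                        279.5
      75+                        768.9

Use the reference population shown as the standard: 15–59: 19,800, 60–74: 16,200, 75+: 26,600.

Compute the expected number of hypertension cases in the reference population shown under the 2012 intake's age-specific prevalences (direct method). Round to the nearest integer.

25535

Expected hypertension cases = Σ (standard pop × age-specific rate ÷ 1,000)
= 19,800×28.0/1,000 + 16,200×279.5/1,000 + 26,600×768.9/1,000
= 554.40 + 4527.90 + 20452.74 = 25535.04.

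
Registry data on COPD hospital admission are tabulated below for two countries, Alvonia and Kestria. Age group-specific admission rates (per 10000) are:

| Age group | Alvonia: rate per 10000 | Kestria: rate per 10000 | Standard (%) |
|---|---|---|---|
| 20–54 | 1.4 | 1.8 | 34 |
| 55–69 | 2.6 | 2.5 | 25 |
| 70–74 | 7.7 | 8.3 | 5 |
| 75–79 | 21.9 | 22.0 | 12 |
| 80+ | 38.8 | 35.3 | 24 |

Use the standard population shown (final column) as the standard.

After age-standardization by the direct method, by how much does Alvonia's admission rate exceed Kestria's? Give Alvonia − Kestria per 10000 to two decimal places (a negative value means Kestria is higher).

0.69

Standard weights: 0.34, 0.25, 0.05, 0.12, 0.24.
Alvonia: 0.3400×1.4 + 0.2500×2.6 + 0.0500×7.7 + 0.1200×21.9 + 0.2400×38.8 = 13.4510 per 10000.
Kestria: 0.3400×1.8 + 0.2500×2.5 + 0.0500×8.3 + 0.1200×22.0 + 0.2400×35.3 = 12.7640 per 10000.
Difference = 13.4510 − 12.7640 = 0.6870.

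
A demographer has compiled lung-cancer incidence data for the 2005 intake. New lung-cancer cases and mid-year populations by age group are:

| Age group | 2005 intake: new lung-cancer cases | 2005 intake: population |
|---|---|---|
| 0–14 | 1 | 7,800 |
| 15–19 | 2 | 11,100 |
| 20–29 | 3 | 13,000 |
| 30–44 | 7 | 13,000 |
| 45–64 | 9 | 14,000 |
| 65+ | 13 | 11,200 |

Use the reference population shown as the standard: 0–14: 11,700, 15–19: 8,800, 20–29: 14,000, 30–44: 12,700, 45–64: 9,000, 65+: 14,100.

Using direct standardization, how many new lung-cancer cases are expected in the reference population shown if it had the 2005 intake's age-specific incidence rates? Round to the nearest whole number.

35

Age-specific rates per 100,000 for the 2005 intake: 12.82, 18.02, 23.08, 53.85, 64.29, 116.07.
Expected new lung-cancer cases = Σ (standard pop × age-specific rate ÷ 100,000)
= 11,700×12.82/100,000 + 8,800×18.02/100,000 + 14,000×23.08/100,000 + 12,700×53.85/100,000 + 9,000×64.29/100,000 + 14,100×116.07/100,000
= 1.50 + 1.59 + 3.23 + 6.84 + 5.79 + 16.37 = 35.31.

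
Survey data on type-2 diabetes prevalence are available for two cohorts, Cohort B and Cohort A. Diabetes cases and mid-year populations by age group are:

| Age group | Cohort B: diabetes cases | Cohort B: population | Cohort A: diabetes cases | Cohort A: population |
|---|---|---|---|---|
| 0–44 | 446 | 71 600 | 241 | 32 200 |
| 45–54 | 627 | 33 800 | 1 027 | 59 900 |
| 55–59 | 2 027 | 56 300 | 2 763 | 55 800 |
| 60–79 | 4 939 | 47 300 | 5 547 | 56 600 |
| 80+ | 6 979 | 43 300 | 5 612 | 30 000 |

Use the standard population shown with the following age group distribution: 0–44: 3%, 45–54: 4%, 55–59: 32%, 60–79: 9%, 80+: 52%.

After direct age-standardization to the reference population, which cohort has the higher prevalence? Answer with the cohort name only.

Age-specific rates per 1 000 for Cohort B: 6.229, 18.550, 36.004, 104.419, 161.178.
For Cohort A: 7.484, 17.145, 49.516, 98.004, 187.067.
Standard weights: 0.03, 0.04, 0.32, 0.09, 0.52.
Cohort B: 0.0300×6.229 + 0.0400×18.550 + 0.3200×36.004 + 0.0900×104.419 + 0.5200×161.178 = 105.6602 per 1 000.
Cohort A: 0.0300×7.484 + 0.0400×17.145 + 0.3200×49.516 + 0.0900×98.004 + 0.5200×187.067 = 122.8505 per 1 000.

Cohort A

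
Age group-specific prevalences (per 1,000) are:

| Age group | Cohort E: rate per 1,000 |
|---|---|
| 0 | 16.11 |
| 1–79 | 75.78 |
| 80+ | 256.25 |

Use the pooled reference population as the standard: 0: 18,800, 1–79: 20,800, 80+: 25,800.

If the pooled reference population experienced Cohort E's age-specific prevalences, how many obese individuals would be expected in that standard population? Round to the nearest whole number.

8490

Expected obese individuals = Σ (standard pop × age-specific rate ÷ 1,000)
= 18,800×16.11/1,000 + 20,800×75.78/1,000 + 25,800×256.25/1,000
= 302.87 + 1576.22 + 6611.25 = 8490.34.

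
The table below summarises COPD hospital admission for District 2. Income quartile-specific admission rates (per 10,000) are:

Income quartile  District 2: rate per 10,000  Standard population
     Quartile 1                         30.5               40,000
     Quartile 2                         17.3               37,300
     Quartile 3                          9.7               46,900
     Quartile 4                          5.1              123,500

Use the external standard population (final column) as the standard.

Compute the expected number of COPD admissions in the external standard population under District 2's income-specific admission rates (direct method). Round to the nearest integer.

295

Expected COPD admissions = Σ (standard pop × income-specific rate ÷ 10,000)
= 40,000×30.5/10,000 + 37,300×17.3/10,000 + 46,900×9.7/10,000 + 123,500×5.1/10,000
= 122.00 + 64.53 + 45.49 + 62.98 = 295.01.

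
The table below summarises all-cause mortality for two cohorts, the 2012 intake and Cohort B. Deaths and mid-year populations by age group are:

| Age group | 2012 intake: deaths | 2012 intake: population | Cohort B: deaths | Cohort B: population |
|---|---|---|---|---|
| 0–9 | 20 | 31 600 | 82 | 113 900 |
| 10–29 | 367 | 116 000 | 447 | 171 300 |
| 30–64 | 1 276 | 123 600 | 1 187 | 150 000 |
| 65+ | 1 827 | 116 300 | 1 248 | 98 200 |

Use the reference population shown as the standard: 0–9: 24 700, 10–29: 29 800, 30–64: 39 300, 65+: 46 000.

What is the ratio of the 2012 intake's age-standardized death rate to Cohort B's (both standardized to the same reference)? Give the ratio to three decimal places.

1.249

Age-specific rates per 1 000 for the 2012 intake: 0.633, 3.164, 10.324, 15.709.
For Cohort B: 0.720, 2.609, 7.913, 12.709.
Standard total = 139 800; weights = 0.1767, 0.2132, 0.2811, 0.3290.
The 2012 intake: 0.1767×0.633 + 0.2132×3.164 + 0.2811×10.324 + 0.3290×15.709 = 8.8574 per 1 000.
Cohort B: 0.1767×0.720 + 0.2132×2.609 + 0.2811×7.913 + 0.3290×12.709 = 7.0897 per 1 000.
Ratio = 8.8574 ÷ 7.0897 = 1.24933.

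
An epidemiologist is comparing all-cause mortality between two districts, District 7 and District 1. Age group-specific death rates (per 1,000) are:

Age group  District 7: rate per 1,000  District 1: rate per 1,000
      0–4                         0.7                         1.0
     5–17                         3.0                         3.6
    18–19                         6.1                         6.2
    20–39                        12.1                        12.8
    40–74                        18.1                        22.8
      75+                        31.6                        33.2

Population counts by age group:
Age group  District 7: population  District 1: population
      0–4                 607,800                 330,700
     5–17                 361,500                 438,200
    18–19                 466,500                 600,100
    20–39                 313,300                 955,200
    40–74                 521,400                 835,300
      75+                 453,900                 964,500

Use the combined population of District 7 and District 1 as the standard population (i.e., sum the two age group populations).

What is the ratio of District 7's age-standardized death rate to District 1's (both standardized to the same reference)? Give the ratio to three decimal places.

Combined standard total = 6,848,400; weights = 0.1370, 0.1168, 0.1557, 0.1852, 0.1981, 0.2071.
District 7: 0.1370×0.7 + 0.1168×3.0 + 0.1557×6.1 + 0.1852×12.1 + 0.1981×18.1 + 0.2071×31.6 = 13.7680 per 1,000.
District 1: 0.1370×1.0 + 0.1168×3.6 + 0.1557×6.2 + 0.1852×12.8 + 0.1981×22.8 + 0.2071×33.2 = 15.2869 per 1,000.
Ratio = 13.7680 ÷ 15.2869 = 0.90064.

0.901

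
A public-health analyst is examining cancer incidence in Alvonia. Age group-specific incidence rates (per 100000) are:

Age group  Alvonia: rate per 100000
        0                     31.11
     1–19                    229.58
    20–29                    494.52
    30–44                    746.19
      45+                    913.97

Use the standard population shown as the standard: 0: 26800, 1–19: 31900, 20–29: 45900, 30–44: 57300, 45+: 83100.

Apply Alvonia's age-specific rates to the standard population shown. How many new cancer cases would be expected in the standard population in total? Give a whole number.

1496

Expected new cancer cases = Σ (standard pop × age-specific rate ÷ 100000)
= 26800×31.11/100000 + 31900×229.58/100000 + 45900×494.52/100000 + 57300×746.19/100000 + 83100×913.97/100000
= 8.34 + 73.24 + 226.98 + 427.57 + 759.51 = 1495.63.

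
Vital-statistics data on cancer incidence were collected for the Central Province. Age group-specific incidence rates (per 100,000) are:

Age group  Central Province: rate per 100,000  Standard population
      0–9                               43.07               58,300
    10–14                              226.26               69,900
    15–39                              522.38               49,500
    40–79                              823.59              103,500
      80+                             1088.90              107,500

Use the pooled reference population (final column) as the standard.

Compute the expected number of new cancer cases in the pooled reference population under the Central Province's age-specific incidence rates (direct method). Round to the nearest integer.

2465

Expected new cancer cases = Σ (standard pop × age-specific rate ÷ 100,000)
= 58,300×43.07/100,000 + 69,900×226.26/100,000 + 49,500×522.38/100,000 + 103,500×823.59/100,000 + 107,500×1088.90/100,000
= 25.11 + 158.16 + 258.58 + 852.42 + 1170.57 = 2464.83.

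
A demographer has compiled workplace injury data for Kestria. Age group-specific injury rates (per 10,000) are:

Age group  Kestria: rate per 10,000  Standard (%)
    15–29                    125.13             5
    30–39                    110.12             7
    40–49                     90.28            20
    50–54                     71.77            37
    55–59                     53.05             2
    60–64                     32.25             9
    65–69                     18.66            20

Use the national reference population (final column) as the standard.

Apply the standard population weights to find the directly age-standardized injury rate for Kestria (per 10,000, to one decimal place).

Standard weights: 0.05, 0.07, 0.20, 0.37, 0.02, 0.09, 0.20.
Standardized rate: 0.0500×125.13 + 0.0700×110.12 + 0.2000×90.28 + 0.3700×71.77 + 0.0200×53.05 + 0.0900×32.25 + 0.2000×18.66 = 66.2713 per 10,000.

66.3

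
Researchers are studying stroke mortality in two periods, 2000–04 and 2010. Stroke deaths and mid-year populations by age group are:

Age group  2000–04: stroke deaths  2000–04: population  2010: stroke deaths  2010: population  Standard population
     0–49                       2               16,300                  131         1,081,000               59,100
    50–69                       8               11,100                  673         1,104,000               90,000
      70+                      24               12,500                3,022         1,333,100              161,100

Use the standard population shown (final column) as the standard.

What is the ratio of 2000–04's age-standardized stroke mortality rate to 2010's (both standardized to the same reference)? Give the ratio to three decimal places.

Age-specific rates per 100,000 for 2000–04: 12.27, 72.07, 192.00.
For 2010: 12.12, 60.96, 226.69.
Standard total = 310,200; weights = 0.1905, 0.2901, 0.5193.
2000–04: 0.1905×12.27 + 0.2901×72.07 + 0.5193×192.00 = 122.9621 per 100,000.
2010: 0.1905×12.12 + 0.2901×60.96 + 0.5193×226.69 = 137.7251 per 100,000.
Ratio = 122.9621 ÷ 137.7251 = 0.89281.

0.893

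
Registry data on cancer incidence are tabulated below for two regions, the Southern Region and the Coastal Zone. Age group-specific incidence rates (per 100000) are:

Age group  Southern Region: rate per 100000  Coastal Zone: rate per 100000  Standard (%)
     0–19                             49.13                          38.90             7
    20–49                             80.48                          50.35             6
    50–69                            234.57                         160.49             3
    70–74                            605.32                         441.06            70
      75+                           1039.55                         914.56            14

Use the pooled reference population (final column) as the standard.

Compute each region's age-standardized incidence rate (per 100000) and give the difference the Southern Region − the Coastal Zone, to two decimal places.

Standard weights: 0.07, 0.06, 0.03, 0.70, 0.14.
The Southern Region: 0.0700×49.13 + 0.0600×80.48 + 0.0300×234.57 + 0.7000×605.32 + 0.1400×1039.55 = 584.5660 per 100000.
The Coastal Zone: 0.0700×38.90 + 0.0600×50.35 + 0.0300×160.49 + 0.7000×441.06 + 0.1400×914.56 = 447.3391 per 100000.
Difference = 584.5660 − 447.3391 = 137.2269.

137.23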